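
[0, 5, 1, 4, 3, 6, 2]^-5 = [0, 2, 6, 4, 3, 1, 5]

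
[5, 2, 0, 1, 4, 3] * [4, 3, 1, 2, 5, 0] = [0, 1, 4, 3, 5, 2]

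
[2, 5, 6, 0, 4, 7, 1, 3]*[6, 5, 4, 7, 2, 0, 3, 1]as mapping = [0→4, 1→0, 2→3, 3→6, 4→2, 5→1, 6→5, 7→7]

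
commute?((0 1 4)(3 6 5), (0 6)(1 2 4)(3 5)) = no:(0 1 4)(3 6 5) * (0 6)(1 2 4)(3 5) = (0 2 4 6 3), (0 6)(1 2 4)(3 5) * (0 1 4)(3 6 5) = (0 5 6 1 2)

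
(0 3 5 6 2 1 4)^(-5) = (0 5 2 4 3 6 1)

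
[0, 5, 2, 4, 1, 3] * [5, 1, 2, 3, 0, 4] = [5, 4, 2, 0, 1, 3]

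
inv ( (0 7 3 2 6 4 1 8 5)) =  (0 5 8 1 4 6 2 3 7)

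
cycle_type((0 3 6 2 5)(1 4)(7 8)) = 2^2.5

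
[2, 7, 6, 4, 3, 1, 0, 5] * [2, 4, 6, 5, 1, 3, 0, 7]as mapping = [0→6, 1→7, 2→0, 3→1, 4→5, 5→4, 6→2, 7→3]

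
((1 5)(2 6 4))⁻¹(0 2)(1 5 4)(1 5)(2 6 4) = (0 6)(1 2 5)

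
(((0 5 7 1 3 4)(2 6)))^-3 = (0 1)(2 6)(3 5)(4 7)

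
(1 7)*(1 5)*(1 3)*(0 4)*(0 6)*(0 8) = (0 4 6 8)(1 7 5 3)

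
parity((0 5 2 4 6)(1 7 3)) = even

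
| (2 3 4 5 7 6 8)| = 7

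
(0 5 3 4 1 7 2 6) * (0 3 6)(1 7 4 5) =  (0 1 4 7 2)(3 5 6)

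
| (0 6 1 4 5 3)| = 6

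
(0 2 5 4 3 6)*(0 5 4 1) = (0 2 4 3 6 5 1)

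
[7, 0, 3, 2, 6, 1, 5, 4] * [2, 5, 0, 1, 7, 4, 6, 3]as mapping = [0→3, 1→2, 2→1, 3→0, 4→6, 5→5, 6→4, 7→7]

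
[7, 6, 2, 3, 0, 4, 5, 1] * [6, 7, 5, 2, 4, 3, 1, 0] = [0, 1, 5, 2, 6, 4, 3, 7]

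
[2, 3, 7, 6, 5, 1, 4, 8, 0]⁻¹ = [8, 5, 0, 1, 6, 4, 3, 2, 7]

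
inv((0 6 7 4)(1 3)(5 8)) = (0 4 7 6)(1 3)(5 8)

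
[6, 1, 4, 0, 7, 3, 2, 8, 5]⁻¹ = [3, 1, 6, 5, 2, 8, 0, 4, 7]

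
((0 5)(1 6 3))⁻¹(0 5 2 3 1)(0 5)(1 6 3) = (0 2 1 6 5)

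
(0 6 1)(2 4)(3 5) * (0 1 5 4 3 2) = (0 6 5 2 3 4)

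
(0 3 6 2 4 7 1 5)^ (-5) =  (0 2 1 3 4 5 6 7)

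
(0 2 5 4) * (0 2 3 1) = (0 3 1)(2 5 4)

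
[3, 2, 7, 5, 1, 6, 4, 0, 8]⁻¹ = [7, 4, 1, 0, 6, 3, 5, 2, 8]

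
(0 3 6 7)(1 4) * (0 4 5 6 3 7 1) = (0 7 4)(1 5 6)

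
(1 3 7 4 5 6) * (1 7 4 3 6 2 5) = (1 6 7 3 4)(2 5)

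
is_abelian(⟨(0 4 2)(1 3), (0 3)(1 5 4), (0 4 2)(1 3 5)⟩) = no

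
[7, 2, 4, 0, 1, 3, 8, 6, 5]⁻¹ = [3, 4, 1, 5, 2, 8, 7, 0, 6]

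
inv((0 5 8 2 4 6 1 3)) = (0 3 1 6 4 2 8 5)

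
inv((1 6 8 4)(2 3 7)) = (1 4 8 6)(2 7 3)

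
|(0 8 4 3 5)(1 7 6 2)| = 20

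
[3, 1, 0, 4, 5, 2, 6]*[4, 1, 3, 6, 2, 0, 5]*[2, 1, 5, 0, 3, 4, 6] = [6, 1, 3, 5, 2, 0, 4]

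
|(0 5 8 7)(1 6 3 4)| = 4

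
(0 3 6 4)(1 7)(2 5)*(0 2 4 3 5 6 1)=(0 5 4 2 6 3 1 7)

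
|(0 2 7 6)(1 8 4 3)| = 4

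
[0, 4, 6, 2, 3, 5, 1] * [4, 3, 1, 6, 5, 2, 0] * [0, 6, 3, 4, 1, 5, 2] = [1, 5, 0, 6, 2, 3, 4]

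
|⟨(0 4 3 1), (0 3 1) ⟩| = 24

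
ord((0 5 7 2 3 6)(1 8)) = 6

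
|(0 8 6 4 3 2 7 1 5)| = 9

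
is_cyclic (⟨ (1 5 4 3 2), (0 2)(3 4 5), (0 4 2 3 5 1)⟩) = no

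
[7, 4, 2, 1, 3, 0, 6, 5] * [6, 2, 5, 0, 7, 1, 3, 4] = [4, 7, 5, 2, 0, 6, 3, 1]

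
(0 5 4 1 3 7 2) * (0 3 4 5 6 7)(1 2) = (0 6 7 1 4 2 3)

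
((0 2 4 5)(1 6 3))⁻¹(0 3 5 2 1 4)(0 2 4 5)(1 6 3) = (0 4 6 5 2 1)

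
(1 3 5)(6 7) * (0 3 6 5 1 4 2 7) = (0 3 1 6)(2 7 5 4)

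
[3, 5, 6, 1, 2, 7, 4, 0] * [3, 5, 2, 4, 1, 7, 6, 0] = [4, 7, 6, 5, 2, 0, 1, 3]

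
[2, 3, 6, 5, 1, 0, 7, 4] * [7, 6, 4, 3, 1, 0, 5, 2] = [4, 3, 5, 0, 6, 7, 2, 1]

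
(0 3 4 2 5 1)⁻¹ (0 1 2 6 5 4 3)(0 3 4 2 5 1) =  (0 5 6 1 2 4 3)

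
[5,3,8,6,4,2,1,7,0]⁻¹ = [8,6,5,1,4,0,3,7,2]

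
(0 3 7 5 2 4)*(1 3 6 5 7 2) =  (0 6 5 1 3 2 4)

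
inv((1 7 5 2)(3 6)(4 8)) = (1 2 5 7)(3 6)(4 8)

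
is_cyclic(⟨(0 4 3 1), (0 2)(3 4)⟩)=no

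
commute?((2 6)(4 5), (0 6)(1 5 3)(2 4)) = no:(2 6)(4 5) * (0 6)(1 5 3)(2 4) = (0 6 4 3 1 5 2), (0 6)(1 5 3)(2 4) * (2 6)(4 5) = (0 2 5 3 1 4 6)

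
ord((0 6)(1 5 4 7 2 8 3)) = 14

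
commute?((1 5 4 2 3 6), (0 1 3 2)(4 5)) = no:(1 5 4 2 3 6) * (0 1 3 2)(4 5) = (0 1 4)(3 6), (0 1 3 2)(4 5) * (1 5 4 2 3 6) = (0 5 2)(1 6)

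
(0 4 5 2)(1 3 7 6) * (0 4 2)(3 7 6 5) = (0 2 4 3 6 1 7 5)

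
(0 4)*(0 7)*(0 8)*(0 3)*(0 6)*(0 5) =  (0 4 7 8 3 6 5)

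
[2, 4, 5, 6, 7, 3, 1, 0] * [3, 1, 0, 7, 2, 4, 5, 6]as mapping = [0→0, 1→2, 2→4, 3→5, 4→6, 5→7, 6→1, 7→3]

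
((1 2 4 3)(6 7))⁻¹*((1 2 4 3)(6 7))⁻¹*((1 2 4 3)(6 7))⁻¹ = (1 2 4 3)(6 7)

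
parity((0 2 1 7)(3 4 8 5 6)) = odd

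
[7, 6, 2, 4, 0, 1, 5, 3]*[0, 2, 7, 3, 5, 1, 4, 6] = [6, 4, 7, 5, 0, 2, 1, 3]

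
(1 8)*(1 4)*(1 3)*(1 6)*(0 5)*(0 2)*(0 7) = (0 5 2 7)(1 8 4 3 6)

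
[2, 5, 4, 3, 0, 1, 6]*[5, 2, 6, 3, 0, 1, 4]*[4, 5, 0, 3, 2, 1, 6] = [6, 5, 4, 3, 1, 0, 2]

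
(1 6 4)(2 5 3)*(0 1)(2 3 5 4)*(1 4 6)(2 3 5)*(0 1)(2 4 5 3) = (0 5 4 1)(2 6)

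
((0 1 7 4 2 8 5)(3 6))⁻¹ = (0 5 8 2 4 7 1)(3 6)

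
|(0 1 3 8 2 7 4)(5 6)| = 14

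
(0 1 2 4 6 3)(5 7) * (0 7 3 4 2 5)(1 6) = (0 6 4 1 5 3 7)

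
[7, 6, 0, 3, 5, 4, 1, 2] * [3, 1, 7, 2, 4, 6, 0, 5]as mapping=[0→5, 1→0, 2→3, 3→2, 4→6, 5→4, 6→1, 7→7]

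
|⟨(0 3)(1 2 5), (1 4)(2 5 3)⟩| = 720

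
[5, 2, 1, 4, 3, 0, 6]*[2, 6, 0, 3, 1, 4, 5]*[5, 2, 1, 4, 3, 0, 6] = [3, 5, 6, 2, 4, 1, 0]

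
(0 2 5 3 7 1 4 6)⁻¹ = (0 6 4 1 7 3 5 2)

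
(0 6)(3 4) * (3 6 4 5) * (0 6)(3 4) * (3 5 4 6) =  (0 5 6 3 4)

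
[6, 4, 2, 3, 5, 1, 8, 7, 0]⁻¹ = [8, 5, 2, 3, 1, 4, 0, 7, 6]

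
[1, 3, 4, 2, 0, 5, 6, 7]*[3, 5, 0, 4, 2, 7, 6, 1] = [5, 4, 2, 0, 3, 7, 6, 1]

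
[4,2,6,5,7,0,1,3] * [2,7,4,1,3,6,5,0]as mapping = [0→3,1→4,2→5,3→6,4→0,5→2,6→7,7→1]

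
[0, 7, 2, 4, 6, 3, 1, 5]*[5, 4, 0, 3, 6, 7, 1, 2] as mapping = [0→5, 1→2, 2→0, 3→6, 4→1, 5→3, 6→4, 7→7] 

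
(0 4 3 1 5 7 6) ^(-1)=(0 6 7 5 1 3 4) 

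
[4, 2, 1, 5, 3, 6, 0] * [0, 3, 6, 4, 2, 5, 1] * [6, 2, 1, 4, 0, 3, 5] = [1, 5, 4, 3, 0, 2, 6]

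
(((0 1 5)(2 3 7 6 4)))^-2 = (0 1 5)(2 6 3 4 7)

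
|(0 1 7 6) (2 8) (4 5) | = 4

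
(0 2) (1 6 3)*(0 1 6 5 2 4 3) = (0 4 3 6) (1 5 2) 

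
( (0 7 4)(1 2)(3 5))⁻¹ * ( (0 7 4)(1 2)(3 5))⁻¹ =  (0 7 4)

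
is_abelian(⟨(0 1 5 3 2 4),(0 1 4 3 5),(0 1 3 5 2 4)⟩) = no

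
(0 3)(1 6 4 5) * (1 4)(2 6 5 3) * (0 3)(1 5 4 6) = (0 2 1 4)(5 6)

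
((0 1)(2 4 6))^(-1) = (0 1)(2 6 4)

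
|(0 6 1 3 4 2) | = 6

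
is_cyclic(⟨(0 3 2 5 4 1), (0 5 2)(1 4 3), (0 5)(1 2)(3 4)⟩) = no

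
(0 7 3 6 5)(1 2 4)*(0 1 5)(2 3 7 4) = (0 4 5 1 3 6)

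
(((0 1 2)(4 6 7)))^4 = (0 1 2)(4 6 7)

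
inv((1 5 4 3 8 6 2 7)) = (1 7 2 6 8 3 4 5)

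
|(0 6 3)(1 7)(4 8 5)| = 6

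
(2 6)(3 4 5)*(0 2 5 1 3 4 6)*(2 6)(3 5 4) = (0 6 4 1 5 3 2)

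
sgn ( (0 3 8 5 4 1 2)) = 1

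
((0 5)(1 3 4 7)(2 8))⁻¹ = (0 5)(1 7 4 3)(2 8)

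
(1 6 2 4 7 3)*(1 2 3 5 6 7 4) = (1 7 5 6 3 2)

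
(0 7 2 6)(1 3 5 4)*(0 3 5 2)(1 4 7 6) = (0 6 3 2 1 5 7)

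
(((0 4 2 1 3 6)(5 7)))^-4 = (0 2 3)(1 6 4)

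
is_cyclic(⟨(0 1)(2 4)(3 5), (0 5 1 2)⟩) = no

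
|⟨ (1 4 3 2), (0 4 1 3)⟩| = 20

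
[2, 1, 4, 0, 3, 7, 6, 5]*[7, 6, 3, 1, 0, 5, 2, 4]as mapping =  [0→3, 1→6, 2→0, 3→7, 4→1, 5→4, 6→2, 7→5]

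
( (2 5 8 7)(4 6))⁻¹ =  (2 7 8 5)(4 6)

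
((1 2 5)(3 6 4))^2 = (1 5 2)(3 4 6)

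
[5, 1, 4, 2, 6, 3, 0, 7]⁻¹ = [6, 1, 3, 5, 2, 0, 4, 7]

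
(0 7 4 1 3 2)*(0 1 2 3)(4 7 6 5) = (0 6 5 4 2 1)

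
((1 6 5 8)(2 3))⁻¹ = (1 8 5 6)(2 3)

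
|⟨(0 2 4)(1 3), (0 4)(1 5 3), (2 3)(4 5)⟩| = 720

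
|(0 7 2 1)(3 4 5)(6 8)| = 12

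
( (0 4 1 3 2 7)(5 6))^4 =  (0 2 1)(3 4 7)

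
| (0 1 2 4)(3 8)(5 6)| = 4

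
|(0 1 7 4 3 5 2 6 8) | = 9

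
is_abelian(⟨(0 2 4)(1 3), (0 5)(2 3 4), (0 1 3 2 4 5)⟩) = no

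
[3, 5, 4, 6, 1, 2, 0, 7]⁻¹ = [6, 4, 5, 0, 2, 1, 3, 7]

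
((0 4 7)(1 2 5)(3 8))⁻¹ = (0 7 4)(1 5 2)(3 8)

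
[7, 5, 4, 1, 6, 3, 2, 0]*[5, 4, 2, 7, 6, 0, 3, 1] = [1, 0, 6, 4, 3, 7, 2, 5] 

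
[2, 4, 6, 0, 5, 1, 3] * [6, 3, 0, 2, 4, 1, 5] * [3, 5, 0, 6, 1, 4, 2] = [3, 1, 4, 2, 5, 6, 0]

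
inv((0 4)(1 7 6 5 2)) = (0 4)(1 2 5 6 7)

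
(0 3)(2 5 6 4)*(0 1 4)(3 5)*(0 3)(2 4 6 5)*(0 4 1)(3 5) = (0 2 4 1 6 5 3)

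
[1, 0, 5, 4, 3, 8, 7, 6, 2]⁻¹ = [1, 0, 8, 4, 3, 2, 7, 6, 5]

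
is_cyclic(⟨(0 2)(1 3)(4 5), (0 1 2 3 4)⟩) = no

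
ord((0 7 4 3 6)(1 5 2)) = 15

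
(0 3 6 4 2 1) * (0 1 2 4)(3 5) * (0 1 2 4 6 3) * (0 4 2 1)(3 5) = (0 3 5 4 6)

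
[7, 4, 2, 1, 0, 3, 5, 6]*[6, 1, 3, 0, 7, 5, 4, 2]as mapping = [0→2, 1→7, 2→3, 3→1, 4→6, 5→0, 6→5, 7→4]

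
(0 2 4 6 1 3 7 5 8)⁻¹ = (0 8 5 7 3 1 6 4 2)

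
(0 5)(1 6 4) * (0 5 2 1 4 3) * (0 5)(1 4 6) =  (0 2 4 6 3 5)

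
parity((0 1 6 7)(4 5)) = even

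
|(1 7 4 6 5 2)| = 6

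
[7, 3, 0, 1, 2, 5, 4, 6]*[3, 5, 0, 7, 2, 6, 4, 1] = [1, 7, 3, 5, 0, 6, 2, 4]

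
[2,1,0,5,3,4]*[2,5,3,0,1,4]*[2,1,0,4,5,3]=[4,3,0,5,2,1]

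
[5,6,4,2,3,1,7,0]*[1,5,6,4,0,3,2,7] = [3,2,0,6,4,5,7,1]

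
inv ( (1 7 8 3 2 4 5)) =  (1 5 4 2 3 8 7)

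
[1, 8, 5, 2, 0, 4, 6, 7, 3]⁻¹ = [4, 0, 3, 8, 5, 2, 6, 7, 1]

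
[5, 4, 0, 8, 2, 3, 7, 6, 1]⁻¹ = [2, 8, 4, 5, 1, 0, 7, 6, 3]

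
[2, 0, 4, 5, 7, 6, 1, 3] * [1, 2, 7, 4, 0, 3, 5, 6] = [7, 1, 0, 3, 6, 5, 2, 4]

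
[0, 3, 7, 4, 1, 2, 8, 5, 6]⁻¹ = [0, 4, 5, 1, 3, 7, 8, 2, 6]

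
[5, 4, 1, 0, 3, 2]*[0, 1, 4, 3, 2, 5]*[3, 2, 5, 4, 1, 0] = [0, 5, 2, 3, 4, 1]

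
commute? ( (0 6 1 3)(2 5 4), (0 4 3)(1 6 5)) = no: (0 6 1 3)(2 5 4) * (0 4 3)(1 6 5) = (0 5 3 4 2 1), (0 4 3)(1 6 5) * (0 6 1 3)(2 5 4) = (0 2 5 3 6 4)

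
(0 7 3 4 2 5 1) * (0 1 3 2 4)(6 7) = (0 6 7 2 5 3)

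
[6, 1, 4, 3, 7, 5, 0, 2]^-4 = [0, 1, 7, 3, 2, 5, 6, 4]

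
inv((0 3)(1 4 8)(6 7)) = (0 3)(1 8 4)(6 7)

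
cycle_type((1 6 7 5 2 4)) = 6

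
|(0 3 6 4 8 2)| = 6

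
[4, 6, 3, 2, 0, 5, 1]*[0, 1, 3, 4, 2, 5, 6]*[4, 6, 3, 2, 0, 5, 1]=[3, 1, 0, 2, 4, 5, 6]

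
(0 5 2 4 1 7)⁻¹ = (0 7 1 4 2 5)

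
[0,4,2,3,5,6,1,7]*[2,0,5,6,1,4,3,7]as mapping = [0→2,1→1,2→5,3→6,4→4,5→3,6→0,7→7]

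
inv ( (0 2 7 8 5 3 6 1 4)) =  (0 4 1 6 3 5 8 7 2)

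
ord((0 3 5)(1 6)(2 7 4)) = 6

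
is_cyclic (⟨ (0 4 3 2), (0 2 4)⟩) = no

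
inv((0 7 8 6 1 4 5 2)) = (0 2 5 4 1 6 8 7)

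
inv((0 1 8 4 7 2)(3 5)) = (0 2 7 4 8 1)(3 5)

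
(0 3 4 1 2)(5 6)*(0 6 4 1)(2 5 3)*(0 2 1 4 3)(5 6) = (0 1 6)(2 5 3 4)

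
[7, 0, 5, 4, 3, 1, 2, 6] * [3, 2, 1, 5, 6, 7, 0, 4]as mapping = [0→4, 1→3, 2→7, 3→6, 4→5, 5→2, 6→1, 7→0]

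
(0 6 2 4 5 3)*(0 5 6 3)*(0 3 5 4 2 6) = (0 5 3 4)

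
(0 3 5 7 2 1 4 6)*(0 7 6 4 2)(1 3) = (0 1 2 3 5 6 7)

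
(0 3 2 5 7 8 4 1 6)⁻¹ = (0 6 1 4 8 7 5 2 3)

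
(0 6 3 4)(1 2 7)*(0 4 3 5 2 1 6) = (2 7 6 5)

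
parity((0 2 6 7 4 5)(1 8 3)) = odd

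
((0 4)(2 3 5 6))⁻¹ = (0 4)(2 6 5 3)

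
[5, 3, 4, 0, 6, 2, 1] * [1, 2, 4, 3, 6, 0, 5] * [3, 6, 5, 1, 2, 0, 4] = [3, 1, 4, 6, 0, 2, 5]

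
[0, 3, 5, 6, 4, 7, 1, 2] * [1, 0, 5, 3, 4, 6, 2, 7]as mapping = [0→1, 1→3, 2→6, 3→2, 4→4, 5→7, 6→0, 7→5]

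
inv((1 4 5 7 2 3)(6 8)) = (1 3 2 7 5 4)(6 8)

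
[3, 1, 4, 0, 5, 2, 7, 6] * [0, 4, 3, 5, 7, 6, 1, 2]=[5, 4, 7, 0, 6, 3, 2, 1]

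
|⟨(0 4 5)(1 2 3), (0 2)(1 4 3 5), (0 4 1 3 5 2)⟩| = 720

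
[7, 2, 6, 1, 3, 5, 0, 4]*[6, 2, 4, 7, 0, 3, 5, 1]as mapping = [0→1, 1→4, 2→5, 3→2, 4→7, 5→3, 6→6, 7→0]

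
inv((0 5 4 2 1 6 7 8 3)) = (0 3 8 7 6 1 2 4 5)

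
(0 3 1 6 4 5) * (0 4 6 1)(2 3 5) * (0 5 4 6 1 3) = (0 4 2)(1 3 5 6)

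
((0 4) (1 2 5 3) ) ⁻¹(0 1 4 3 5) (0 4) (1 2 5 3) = (0 1 3 4 2) 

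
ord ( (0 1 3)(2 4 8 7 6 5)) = 6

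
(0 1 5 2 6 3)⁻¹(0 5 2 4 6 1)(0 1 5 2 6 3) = (1 2 6 4 3 5)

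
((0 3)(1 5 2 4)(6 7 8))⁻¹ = (0 3)(1 4 2 5)(6 8 7)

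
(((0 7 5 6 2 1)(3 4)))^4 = (0 2 5)(1 6 7)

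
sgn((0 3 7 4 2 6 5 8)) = -1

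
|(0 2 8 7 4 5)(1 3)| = 6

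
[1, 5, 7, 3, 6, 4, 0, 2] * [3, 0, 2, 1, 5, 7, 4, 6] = [0, 7, 6, 1, 4, 5, 3, 2]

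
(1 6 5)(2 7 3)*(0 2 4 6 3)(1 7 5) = (0 2 5 7)(1 3 4 6)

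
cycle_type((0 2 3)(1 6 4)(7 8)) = 2.3^2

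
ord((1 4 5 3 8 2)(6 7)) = 6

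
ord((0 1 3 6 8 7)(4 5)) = 6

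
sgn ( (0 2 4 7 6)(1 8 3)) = 1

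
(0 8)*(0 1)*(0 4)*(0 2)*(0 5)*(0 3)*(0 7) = (0 8 1 4 2 5 3 7)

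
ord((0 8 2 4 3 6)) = 6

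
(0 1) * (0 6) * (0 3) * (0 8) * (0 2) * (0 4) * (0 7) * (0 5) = (0 1 6 3 8 2 4 7 5)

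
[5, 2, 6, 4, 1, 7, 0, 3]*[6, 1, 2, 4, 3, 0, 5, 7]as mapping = [0→0, 1→2, 2→5, 3→3, 4→1, 5→7, 6→6, 7→4]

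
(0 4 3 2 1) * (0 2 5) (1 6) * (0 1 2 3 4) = (1 3 5) (2 6) 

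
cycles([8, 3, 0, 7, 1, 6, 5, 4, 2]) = (0 8 2)(1 3 7 4)(5 6)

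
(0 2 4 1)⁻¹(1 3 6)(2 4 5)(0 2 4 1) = (0 3 6)(1 5 4)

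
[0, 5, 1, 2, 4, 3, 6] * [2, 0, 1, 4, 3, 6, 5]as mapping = [0→2, 1→6, 2→0, 3→1, 4→3, 5→4, 6→5]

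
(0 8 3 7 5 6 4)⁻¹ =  (0 4 6 5 7 3 8)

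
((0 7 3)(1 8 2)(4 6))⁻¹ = (0 3 7)(1 2 8)(4 6)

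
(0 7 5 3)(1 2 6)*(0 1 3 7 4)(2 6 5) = (0 4)(1 6 3)(2 5 7)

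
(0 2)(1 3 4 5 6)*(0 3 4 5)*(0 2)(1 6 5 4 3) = (1 3 4 2)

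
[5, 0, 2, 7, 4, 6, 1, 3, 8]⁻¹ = [1, 6, 2, 7, 4, 0, 5, 3, 8]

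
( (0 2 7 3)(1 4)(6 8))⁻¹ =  (0 3 7 2)(1 4)(6 8)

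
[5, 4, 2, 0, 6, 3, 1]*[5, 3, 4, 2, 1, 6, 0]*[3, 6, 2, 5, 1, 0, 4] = [4, 6, 1, 0, 3, 2, 5]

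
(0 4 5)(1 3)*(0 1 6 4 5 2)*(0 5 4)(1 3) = (0 4 2 5 3 6)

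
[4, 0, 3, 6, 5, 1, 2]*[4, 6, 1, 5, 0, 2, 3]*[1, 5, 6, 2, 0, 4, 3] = [1, 0, 4, 2, 6, 3, 5]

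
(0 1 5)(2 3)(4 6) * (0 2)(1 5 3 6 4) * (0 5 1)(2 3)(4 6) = (0 1 2 4 6)(3 5)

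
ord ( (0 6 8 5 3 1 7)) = 7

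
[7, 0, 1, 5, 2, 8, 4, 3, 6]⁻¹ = [1, 2, 4, 7, 6, 3, 8, 0, 5]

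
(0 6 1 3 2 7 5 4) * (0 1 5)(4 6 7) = (0 7)(1 3 2 4)(5 6)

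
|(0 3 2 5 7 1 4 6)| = 8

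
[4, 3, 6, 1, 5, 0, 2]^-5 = [4, 3, 6, 1, 5, 0, 2]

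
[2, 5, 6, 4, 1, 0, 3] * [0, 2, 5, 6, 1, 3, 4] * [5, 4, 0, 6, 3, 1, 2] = [1, 6, 3, 4, 0, 5, 2]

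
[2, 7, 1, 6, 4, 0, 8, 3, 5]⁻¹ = [5, 2, 0, 7, 4, 8, 3, 1, 6]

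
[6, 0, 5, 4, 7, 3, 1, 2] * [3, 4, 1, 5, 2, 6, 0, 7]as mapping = [0→0, 1→3, 2→6, 3→2, 4→7, 5→5, 6→4, 7→1]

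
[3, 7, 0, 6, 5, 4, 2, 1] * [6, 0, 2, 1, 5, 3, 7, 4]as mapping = [0→1, 1→4, 2→6, 3→7, 4→3, 5→5, 6→2, 7→0]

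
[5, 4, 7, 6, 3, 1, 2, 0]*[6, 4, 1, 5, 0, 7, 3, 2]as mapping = [0→7, 1→0, 2→2, 3→3, 4→5, 5→4, 6→1, 7→6]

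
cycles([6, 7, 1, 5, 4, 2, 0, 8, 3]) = (0 6)(1 7 8 3 5 2)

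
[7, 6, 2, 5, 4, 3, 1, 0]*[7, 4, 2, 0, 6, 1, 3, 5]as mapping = [0→5, 1→3, 2→2, 3→1, 4→6, 5→0, 6→4, 7→7]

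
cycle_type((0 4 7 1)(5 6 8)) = 3.4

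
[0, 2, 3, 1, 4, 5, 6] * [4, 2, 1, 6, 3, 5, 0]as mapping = [0→4, 1→1, 2→6, 3→2, 4→3, 5→5, 6→0]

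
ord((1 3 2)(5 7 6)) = 3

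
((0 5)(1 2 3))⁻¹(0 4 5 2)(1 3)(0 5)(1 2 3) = (0 3 5 4)(1 2)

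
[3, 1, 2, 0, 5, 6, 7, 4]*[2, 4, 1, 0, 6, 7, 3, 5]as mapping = [0→0, 1→4, 2→1, 3→2, 4→7, 5→3, 6→5, 7→6]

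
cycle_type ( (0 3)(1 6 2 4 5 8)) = 2.6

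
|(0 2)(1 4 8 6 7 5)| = 6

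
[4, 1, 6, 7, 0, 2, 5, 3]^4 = [0, 1, 6, 3, 4, 2, 5, 7]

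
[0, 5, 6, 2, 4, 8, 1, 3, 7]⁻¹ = [0, 6, 3, 7, 4, 1, 2, 8, 5]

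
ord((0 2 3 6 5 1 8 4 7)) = 9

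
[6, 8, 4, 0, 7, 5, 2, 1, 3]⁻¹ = [3, 7, 6, 8, 2, 5, 0, 4, 1]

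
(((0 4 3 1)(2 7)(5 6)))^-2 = (0 3)(1 4)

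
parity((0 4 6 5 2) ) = even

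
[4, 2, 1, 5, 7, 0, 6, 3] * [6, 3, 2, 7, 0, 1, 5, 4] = [0, 2, 3, 1, 4, 6, 5, 7]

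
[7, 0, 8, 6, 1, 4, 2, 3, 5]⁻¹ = [1, 4, 6, 7, 5, 8, 3, 0, 2]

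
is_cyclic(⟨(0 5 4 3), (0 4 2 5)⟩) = no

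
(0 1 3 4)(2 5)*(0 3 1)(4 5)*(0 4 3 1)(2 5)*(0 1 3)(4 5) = (0 5 4 3 2)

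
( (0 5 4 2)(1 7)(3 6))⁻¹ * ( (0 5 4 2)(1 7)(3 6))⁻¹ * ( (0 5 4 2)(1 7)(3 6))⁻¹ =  (0 5 4 2)(1 7)(3 6)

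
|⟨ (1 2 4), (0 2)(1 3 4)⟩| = 120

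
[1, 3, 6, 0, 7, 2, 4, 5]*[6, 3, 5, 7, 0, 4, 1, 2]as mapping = [0→3, 1→7, 2→1, 3→6, 4→2, 5→5, 6→0, 7→4]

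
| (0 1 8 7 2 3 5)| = 7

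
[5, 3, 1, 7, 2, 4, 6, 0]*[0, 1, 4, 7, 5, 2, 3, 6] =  [2, 7, 1, 6, 4, 5, 3, 0]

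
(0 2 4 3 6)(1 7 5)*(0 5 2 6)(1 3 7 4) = (0 6 5 3)(1 4 7 2)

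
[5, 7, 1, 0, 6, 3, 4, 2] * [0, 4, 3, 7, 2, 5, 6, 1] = [5, 1, 4, 0, 6, 7, 2, 3]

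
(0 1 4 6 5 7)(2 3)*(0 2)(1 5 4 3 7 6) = (0 5 6 4 1 3)(2 7)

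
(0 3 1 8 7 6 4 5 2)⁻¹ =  (0 2 5 4 6 7 8 1 3)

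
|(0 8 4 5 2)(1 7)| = 10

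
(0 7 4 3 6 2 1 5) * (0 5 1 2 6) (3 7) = (0 3) (4 7) 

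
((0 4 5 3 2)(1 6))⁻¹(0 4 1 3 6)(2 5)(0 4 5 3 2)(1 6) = (0 3)(1 4 5 6 2)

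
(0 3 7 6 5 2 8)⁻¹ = (0 8 2 5 6 7 3)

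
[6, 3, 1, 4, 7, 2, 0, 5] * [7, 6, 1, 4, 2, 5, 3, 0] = [3, 4, 6, 2, 0, 1, 7, 5]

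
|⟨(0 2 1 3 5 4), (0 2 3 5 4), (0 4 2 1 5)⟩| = 720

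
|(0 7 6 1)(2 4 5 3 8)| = 20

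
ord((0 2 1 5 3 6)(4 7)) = 6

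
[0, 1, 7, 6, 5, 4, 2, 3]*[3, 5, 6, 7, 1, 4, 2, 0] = [3, 5, 0, 2, 4, 1, 6, 7]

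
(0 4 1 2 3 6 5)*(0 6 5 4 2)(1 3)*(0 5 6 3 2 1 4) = (0 1 5 3 6)(2 4)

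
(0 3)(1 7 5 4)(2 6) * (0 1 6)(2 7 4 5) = (0 3 1 4 6 7 2)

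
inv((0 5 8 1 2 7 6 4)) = (0 4 6 7 2 1 8 5)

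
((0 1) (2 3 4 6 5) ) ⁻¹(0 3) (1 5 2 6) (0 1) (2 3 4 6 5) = (0 2 3 5) (1 4) 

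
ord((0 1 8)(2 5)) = 6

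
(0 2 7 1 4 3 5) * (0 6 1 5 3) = (0 2 7 5 6 1 4)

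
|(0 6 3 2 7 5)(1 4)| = 6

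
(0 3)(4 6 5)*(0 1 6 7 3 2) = (0 2)(1 6 5 4 7 3)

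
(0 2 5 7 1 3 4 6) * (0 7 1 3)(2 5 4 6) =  (0 5 1)(2 4)(3 6 7)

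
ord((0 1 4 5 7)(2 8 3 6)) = 20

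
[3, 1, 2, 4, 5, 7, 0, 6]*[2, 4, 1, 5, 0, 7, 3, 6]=[5, 4, 1, 0, 7, 6, 2, 3]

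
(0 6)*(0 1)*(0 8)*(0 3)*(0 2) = (0 6 1 8 3 2)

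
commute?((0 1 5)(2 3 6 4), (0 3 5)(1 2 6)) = no:(0 1 5)(2 3 6 4) * (0 3 5)(1 2 6) = (0 2 5 3 1)(4 6), (0 3 5)(1 2 6) * (0 1 5)(2 3 6 4) = (0 6 5 1 3)(2 4)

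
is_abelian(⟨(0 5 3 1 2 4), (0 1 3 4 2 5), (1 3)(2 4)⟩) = no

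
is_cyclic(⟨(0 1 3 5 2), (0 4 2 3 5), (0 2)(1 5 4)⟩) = no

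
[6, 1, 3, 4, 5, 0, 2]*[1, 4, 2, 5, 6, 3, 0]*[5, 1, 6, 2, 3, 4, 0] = [5, 3, 4, 0, 2, 1, 6]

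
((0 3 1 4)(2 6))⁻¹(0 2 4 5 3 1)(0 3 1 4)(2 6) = (0 5 1 4 3 6)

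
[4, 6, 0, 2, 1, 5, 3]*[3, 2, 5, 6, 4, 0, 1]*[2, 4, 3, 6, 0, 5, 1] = [0, 4, 6, 5, 3, 2, 1]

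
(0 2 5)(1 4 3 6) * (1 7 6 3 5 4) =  (0 2 4 5)(6 7)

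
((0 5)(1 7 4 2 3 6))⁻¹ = (0 5)(1 6 3 2 4 7)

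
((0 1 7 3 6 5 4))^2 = (0 7 6 4 1 3 5)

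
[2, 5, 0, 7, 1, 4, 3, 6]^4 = [0, 5, 2, 7, 1, 4, 3, 6]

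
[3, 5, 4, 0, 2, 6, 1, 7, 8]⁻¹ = [3, 6, 4, 0, 2, 1, 5, 7, 8]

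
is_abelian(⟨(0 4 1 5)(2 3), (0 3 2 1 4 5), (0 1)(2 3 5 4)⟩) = no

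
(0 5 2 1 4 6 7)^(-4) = (0 1 7 2 6 5 4)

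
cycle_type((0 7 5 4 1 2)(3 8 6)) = 3.6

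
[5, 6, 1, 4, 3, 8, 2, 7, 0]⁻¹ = [8, 2, 6, 4, 3, 0, 1, 7, 5]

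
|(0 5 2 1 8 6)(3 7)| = 6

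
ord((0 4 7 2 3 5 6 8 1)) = 9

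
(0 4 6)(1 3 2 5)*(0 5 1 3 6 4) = (1 6 5 3 2)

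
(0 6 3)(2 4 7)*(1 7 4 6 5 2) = (0 5 2 6 3)(1 7)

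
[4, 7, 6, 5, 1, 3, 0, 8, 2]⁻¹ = [6, 4, 8, 5, 0, 3, 2, 1, 7]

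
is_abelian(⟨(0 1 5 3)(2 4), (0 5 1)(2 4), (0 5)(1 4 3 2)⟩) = no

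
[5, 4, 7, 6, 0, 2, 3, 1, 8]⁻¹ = [4, 7, 5, 6, 1, 0, 3, 2, 8]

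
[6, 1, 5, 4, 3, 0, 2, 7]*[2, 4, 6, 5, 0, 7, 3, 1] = [3, 4, 7, 0, 5, 2, 6, 1]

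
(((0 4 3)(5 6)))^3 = (5 6)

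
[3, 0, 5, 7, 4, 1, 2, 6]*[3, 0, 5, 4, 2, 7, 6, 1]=[4, 3, 7, 1, 2, 0, 5, 6]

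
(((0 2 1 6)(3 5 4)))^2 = (0 1)(2 6)(3 4 5)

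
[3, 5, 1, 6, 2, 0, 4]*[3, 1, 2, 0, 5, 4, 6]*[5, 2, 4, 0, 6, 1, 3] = [5, 6, 2, 3, 4, 0, 1]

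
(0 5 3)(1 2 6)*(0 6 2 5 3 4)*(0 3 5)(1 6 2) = (0 5 4 3 2 1)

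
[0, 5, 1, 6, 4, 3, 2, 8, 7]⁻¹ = [0, 2, 6, 5, 4, 1, 3, 8, 7]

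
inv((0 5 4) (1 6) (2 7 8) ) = (0 4 5) (1 6) (2 8 7) 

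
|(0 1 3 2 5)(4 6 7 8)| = 20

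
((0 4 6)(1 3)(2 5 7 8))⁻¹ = (0 6 4)(1 3)(2 8 7 5)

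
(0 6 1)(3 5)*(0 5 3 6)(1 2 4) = (1 5 6 2 4)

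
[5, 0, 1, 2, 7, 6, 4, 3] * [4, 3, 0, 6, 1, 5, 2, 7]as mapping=[0→5, 1→4, 2→3, 3→0, 4→7, 5→2, 6→1, 7→6]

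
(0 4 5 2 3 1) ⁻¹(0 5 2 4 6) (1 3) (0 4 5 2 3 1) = (0 1) (2 3 5 6 4) 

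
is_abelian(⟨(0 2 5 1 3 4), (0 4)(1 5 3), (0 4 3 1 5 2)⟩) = no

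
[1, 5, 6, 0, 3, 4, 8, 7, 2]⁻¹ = [3, 0, 8, 4, 5, 1, 2, 7, 6]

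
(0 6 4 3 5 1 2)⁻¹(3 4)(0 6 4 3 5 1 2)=(3 5)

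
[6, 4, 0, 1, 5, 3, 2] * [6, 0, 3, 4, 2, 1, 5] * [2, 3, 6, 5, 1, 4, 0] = [4, 6, 0, 2, 3, 1, 5]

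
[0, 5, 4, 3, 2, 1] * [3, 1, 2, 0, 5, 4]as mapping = [0→3, 1→4, 2→5, 3→0, 4→2, 5→1]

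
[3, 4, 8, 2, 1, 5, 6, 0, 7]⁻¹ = [7, 4, 3, 0, 1, 5, 6, 8, 2]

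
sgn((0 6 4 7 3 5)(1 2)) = 1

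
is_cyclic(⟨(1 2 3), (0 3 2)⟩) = no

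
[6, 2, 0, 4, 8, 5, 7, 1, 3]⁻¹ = [2, 7, 1, 8, 3, 5, 0, 6, 4]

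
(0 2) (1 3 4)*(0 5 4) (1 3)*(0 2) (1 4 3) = (1 4) (2 5 3) 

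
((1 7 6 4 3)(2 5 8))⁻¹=(1 3 4 6 7)(2 8 5)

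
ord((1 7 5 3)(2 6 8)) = 12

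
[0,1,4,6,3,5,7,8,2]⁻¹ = [0,1,8,4,2,5,3,6,7]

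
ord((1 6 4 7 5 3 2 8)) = 8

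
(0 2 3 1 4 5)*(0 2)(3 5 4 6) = (1 6 3)(2 5)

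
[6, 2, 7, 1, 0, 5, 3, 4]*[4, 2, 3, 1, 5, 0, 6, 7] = [6, 3, 7, 2, 4, 0, 1, 5]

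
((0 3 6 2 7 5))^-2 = (0 7 6)(2 3 5)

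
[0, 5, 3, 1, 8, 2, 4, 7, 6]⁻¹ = [0, 3, 5, 2, 6, 1, 8, 7, 4]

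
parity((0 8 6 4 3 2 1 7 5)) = even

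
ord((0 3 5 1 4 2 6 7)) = 8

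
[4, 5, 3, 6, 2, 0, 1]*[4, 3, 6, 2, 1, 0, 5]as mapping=[0→1, 1→0, 2→2, 3→5, 4→6, 5→4, 6→3]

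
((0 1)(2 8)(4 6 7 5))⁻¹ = (0 1)(2 8)(4 5 7 6)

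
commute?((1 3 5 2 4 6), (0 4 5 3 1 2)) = no:(1 3 5 2 4 6)*(0 4 5 3 1 2) = (0 4 6 2 5), (0 4 5 3 1 2)*(1 3 5 2 4 6) = (0 6 1 4 2)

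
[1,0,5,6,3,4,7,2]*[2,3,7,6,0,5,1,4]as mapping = [0→3,1→2,2→5,3→1,4→6,5→0,6→4,7→7]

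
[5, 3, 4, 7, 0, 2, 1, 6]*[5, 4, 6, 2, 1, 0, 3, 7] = [0, 2, 1, 7, 5, 6, 4, 3]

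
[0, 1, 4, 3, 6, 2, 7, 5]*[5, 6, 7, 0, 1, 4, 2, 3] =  [5, 6, 1, 0, 2, 7, 3, 4]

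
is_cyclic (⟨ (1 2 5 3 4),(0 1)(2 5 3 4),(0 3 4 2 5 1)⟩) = no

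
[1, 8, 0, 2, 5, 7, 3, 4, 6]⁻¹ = [2, 0, 3, 6, 7, 4, 8, 5, 1]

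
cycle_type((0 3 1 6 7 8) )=6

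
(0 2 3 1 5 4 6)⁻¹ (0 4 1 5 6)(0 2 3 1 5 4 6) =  (0 2 6 5 4)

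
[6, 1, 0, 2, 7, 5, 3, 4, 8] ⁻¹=[2, 1, 3, 6, 7, 5, 0, 4, 8] 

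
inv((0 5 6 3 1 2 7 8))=(0 8 7 2 1 3 6 5)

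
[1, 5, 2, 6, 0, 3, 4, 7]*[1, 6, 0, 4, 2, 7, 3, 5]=[6, 7, 0, 3, 1, 4, 2, 5] 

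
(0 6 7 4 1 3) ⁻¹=(0 3 1 4 7 6) 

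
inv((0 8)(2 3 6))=(0 8)(2 6 3)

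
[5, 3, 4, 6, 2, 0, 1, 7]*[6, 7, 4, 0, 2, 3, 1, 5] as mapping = [0→3, 1→0, 2→2, 3→1, 4→4, 5→6, 6→7, 7→5] 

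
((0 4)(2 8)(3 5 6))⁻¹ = (0 4)(2 8)(3 6 5)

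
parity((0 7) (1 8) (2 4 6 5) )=odd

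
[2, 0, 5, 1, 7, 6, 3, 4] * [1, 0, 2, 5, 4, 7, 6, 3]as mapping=[0→2, 1→1, 2→7, 3→0, 4→3, 5→6, 6→5, 7→4]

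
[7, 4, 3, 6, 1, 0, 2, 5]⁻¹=[5, 4, 6, 2, 1, 7, 3, 0]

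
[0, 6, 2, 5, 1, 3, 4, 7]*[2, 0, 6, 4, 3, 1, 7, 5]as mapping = [0→2, 1→7, 2→6, 3→1, 4→0, 5→4, 6→3, 7→5]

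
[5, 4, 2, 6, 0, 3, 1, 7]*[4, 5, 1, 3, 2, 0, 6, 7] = [0, 2, 1, 6, 4, 3, 5, 7]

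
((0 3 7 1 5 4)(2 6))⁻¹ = (0 4 5 1 7 3)(2 6)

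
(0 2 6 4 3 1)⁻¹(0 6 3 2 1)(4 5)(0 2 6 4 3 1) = (0 2 4 1 6)(3 5)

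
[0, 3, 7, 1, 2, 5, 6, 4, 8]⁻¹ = [0, 3, 4, 1, 7, 5, 6, 2, 8]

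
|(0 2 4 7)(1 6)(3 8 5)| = 12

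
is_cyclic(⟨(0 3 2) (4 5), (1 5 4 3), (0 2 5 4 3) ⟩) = no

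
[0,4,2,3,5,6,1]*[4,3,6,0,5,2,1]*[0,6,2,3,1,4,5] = [1,4,5,0,2,6,3]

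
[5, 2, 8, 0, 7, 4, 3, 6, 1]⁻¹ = [3, 8, 1, 6, 5, 0, 7, 4, 2]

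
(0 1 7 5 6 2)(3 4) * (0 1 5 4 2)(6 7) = (0 5 7 4 3 2 1 6)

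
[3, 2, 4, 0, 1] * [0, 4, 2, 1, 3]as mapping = [0→1, 1→2, 2→3, 3→0, 4→4]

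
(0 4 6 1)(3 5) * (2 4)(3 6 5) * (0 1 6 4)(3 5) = (0 2)(3 5 4)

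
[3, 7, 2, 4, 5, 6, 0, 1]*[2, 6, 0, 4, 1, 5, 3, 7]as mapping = [0→4, 1→7, 2→0, 3→1, 4→5, 5→3, 6→2, 7→6]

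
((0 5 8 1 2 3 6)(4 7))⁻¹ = (0 6 3 2 1 8 5)(4 7)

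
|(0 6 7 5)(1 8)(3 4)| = 4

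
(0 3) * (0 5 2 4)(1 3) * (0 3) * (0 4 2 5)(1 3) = (0 3)(1 4)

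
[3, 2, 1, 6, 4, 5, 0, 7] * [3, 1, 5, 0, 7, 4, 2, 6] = [0, 5, 1, 2, 7, 4, 3, 6]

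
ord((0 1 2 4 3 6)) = 6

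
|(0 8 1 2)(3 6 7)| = 12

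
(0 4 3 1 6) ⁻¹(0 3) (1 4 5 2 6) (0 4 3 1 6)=(0 6 3 5 2) (1 4) 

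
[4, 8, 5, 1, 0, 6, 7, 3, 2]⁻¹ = [4, 3, 8, 7, 0, 2, 5, 6, 1]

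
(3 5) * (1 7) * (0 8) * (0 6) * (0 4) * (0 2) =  (0 8 6 4 2)(1 7)(3 5)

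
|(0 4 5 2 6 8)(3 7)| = 6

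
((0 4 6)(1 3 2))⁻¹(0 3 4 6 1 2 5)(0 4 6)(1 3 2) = (0 3 1 5 4 2 6)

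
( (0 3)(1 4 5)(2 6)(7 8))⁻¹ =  (0 3)(1 5 4)(2 6)(7 8)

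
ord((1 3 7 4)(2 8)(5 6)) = 4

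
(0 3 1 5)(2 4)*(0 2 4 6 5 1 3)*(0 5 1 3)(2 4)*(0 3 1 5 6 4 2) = (0 6 5 2 4)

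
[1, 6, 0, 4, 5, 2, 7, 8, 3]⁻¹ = [2, 0, 5, 8, 3, 4, 1, 6, 7]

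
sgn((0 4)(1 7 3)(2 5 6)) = -1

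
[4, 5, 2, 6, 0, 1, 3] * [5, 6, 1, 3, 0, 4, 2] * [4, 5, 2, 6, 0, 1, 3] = [4, 0, 5, 2, 1, 3, 6] 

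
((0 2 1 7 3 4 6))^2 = (0 1 3 6 2 7 4)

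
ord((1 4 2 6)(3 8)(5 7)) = 4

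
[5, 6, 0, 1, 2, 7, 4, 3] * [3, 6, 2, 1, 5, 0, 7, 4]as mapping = [0→0, 1→7, 2→3, 3→6, 4→2, 5→4, 6→5, 7→1]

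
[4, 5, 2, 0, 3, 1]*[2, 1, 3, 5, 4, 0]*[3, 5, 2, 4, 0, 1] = [0, 3, 4, 2, 1, 5]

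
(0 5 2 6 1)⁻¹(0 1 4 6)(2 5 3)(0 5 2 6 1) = (0 4 1 5)(2 3 6)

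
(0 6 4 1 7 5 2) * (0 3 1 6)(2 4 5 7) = (1 2 3)(4 6 5)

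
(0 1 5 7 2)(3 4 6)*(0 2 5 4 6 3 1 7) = (0 7 5)(1 4 3 6)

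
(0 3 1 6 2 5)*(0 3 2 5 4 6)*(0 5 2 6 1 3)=(0 6 2 4 1 5)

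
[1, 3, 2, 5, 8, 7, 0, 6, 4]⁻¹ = [6, 0, 2, 1, 8, 3, 7, 5, 4]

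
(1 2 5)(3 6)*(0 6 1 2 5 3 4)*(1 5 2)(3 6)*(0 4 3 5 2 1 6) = (0 5 6 3 2)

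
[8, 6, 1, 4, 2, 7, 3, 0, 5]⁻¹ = [7, 2, 4, 6, 3, 8, 1, 5, 0]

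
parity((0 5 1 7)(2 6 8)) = odd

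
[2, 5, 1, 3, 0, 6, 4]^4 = [6, 0, 4, 3, 5, 2, 1]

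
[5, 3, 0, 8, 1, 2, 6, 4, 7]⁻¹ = [2, 4, 5, 1, 7, 0, 6, 8, 3]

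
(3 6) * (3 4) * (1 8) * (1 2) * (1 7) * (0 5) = (0 5)(1 8 2 7)(3 6 4)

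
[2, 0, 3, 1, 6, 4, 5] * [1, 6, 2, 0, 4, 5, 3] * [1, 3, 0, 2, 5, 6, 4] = [0, 3, 1, 4, 2, 5, 6]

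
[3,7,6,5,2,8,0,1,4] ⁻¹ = [6,7,4,0,8,3,2,1,5] 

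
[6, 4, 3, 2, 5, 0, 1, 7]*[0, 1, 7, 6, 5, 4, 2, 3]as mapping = [0→2, 1→5, 2→6, 3→7, 4→4, 5→0, 6→1, 7→3]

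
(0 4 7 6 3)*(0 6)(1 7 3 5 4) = (0 1 7)(3 6 5 4)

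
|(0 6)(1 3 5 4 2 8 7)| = 14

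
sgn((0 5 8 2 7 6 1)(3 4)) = -1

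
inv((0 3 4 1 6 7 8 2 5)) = (0 5 2 8 7 6 1 4 3)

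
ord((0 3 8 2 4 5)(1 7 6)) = 6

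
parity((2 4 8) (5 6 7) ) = even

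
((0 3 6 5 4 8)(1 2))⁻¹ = (0 8 4 5 6 3)(1 2)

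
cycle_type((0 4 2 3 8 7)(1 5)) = 2.6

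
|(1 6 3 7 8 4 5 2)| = 8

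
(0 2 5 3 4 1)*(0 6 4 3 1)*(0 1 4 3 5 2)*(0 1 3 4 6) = (0 1)(3 5 6 4)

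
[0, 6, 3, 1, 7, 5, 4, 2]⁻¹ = [0, 3, 7, 2, 6, 5, 1, 4]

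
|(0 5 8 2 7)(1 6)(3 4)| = 10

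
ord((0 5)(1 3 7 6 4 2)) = 6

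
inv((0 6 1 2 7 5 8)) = (0 8 5 7 2 1 6)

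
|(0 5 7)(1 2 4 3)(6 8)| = 12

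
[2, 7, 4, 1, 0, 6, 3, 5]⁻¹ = [4, 3, 0, 6, 2, 7, 5, 1]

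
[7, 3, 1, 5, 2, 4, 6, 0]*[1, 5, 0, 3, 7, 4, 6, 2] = [2, 3, 5, 4, 0, 7, 6, 1]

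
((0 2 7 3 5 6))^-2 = (0 5 7)(2 6 3)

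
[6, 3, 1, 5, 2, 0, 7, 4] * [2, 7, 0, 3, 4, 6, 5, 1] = [5, 3, 7, 6, 0, 2, 1, 4]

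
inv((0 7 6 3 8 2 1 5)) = (0 5 1 2 8 3 6 7)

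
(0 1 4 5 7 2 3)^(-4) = (0 5 3 4 2 1 7)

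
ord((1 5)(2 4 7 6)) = 4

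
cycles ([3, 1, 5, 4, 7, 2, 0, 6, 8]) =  (0 3 4 7 6)(2 5)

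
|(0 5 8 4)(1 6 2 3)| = 4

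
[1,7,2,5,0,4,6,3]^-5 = [1,7,2,5,0,4,6,3]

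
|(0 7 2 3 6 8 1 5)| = 8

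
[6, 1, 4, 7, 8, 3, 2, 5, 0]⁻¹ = [8, 1, 6, 5, 2, 7, 0, 3, 4]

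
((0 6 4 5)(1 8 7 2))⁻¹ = (0 5 4 6)(1 2 7 8)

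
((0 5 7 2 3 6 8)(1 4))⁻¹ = (0 8 6 3 2 7 5)(1 4)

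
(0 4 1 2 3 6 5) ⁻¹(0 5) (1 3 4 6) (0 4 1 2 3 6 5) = (0 4) (1 5 2 6) 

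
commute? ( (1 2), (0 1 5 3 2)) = no: (1 2) * (0 1 5 3 2) = (0 1)(2 5 3), (0 1 5 3 2) * (1 2) = (0 2)(1 5 3)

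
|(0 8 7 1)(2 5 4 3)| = 4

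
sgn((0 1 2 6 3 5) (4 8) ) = 1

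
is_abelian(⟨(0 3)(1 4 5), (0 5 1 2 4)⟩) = no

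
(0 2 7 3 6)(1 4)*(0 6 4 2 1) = (0 1 2 7 3 4)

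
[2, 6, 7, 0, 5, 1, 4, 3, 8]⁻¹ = [3, 5, 0, 7, 6, 4, 1, 2, 8]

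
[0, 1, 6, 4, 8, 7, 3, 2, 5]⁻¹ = [0, 1, 7, 6, 3, 8, 2, 5, 4]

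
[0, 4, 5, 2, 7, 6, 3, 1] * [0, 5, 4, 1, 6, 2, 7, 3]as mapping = [0→0, 1→6, 2→2, 3→4, 4→3, 5→7, 6→1, 7→5]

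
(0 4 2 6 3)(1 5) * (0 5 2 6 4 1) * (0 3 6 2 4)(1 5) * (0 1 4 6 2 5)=(1 6 2)(3 4 5)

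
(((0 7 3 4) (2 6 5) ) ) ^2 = (0 3) (2 5 6) (4 7) 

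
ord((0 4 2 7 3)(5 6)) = 10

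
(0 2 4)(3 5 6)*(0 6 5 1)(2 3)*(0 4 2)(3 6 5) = (0 6)(1 4 5 3)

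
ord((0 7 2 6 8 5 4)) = 7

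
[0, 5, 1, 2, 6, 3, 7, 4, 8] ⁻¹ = [0, 2, 3, 5, 7, 1, 4, 6, 8] 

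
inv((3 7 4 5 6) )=(3 6 5 4 7) 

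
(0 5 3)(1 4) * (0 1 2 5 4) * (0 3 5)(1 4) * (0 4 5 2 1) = (1 3 5 2 4)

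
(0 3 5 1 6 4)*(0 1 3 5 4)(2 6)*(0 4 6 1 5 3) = (0 3 6 4 5)(1 2)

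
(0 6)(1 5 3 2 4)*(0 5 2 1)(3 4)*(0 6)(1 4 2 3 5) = (1 3 4 6)(2 5)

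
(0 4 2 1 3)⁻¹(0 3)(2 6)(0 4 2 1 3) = (0 4)(1 6)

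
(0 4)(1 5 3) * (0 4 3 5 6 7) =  (0 3 1 6 7)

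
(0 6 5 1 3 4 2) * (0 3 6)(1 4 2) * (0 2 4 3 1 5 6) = (0 2 1)(3 4 5)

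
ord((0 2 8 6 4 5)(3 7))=6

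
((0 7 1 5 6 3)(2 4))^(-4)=(0 1 6)(3 7 5)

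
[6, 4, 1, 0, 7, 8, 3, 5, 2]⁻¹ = [3, 2, 8, 6, 1, 7, 0, 4, 5]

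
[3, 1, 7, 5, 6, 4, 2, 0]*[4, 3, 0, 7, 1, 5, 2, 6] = [7, 3, 6, 5, 2, 1, 0, 4]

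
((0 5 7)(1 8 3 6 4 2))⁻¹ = (0 7 5)(1 2 4 6 3 8)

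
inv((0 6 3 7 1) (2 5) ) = (0 1 7 3 6) (2 5) 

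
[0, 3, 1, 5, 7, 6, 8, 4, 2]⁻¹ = [0, 2, 8, 1, 7, 3, 5, 4, 6]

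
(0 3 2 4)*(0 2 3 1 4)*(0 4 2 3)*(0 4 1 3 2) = (0 3 4 2 1)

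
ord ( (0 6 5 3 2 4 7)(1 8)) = 14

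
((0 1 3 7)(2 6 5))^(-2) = (0 3)(1 7)(2 6 5)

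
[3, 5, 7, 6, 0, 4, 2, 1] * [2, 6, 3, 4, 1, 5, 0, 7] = [4, 5, 7, 0, 2, 1, 3, 6]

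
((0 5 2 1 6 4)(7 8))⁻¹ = (0 4 6 1 2 5)(7 8)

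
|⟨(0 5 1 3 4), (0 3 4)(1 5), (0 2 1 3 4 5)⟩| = 720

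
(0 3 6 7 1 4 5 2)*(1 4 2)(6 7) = (0 3 7 4 5 1 2)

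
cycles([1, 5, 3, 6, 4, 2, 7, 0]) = (0 1 5 2 3 6 7)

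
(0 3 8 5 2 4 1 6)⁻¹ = (0 6 1 4 2 5 8 3)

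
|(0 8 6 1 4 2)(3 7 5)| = 6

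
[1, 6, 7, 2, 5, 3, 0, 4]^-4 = [6, 0, 7, 2, 5, 3, 1, 4]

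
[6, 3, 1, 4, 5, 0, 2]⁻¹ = [5, 2, 6, 1, 3, 4, 0]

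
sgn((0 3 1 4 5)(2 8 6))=1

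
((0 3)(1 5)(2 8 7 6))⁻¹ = (0 3)(1 5)(2 6 7 8)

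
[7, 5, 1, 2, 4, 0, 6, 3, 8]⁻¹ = [5, 2, 3, 7, 4, 1, 6, 0, 8]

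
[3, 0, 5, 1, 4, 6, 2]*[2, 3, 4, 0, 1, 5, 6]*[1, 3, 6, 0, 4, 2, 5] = [1, 6, 2, 0, 3, 5, 4]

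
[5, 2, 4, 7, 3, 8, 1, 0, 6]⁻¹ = [7, 6, 1, 4, 2, 0, 8, 3, 5]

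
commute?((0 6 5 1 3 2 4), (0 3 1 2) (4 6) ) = no:(0 6 5 1 3 2 4) * (0 3 1 2) (4 6) = (0 4 3) (2 6 5), (0 3 1 2) (4 6) * (0 6 5 1 3 2 4) = (0 2 6) (1 4 5) 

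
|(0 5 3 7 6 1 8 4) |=8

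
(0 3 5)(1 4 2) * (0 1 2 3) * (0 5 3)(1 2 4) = (0 5 2 4)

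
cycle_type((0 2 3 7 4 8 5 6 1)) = 9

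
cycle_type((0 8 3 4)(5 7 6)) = 3.4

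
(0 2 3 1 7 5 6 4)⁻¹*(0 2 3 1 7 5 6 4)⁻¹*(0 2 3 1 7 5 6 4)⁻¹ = (0 5 3 4 7 2 6 1)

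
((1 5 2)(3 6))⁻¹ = (1 2 5)(3 6)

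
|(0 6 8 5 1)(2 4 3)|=15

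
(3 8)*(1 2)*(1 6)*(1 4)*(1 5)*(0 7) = (0 7)(1 2 6 4 5)(3 8)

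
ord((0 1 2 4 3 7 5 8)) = 8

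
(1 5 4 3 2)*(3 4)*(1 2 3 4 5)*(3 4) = (3 4 5)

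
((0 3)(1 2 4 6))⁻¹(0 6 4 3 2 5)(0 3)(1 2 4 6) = (0 4 5 3 1 6)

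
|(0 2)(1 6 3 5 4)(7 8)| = 10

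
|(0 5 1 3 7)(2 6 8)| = 15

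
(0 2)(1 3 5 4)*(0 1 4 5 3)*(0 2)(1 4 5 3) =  (1 2 4 5 3)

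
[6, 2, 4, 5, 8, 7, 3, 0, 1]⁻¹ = [7, 8, 1, 6, 2, 3, 0, 5, 4]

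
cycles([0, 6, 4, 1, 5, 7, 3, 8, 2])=(1 6 3)(2 4 5 7 8)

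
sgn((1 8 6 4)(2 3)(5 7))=-1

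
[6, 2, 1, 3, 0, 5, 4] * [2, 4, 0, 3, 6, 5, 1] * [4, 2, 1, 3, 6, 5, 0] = [2, 4, 6, 3, 1, 5, 0]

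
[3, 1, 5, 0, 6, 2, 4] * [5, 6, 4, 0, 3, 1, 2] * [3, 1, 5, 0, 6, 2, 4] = [3, 4, 1, 2, 5, 6, 0]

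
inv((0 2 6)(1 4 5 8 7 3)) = (0 6 2)(1 3 7 8 5 4)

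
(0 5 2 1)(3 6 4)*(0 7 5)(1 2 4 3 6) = (1 7 5 4 6 3)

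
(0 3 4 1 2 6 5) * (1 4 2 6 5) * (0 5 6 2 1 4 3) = (1 2 6 4 3) 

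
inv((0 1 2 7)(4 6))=(0 7 2 1)(4 6)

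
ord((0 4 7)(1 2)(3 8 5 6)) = 12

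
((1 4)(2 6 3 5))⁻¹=(1 4)(2 5 3 6)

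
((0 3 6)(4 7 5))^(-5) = (0 3 6)(4 7 5)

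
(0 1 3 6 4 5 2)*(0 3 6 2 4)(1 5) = (0 5 4 1 6)(2 3)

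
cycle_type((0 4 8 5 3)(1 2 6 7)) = 4.5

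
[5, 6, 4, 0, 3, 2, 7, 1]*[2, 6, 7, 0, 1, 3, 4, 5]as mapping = [0→3, 1→4, 2→1, 3→2, 4→0, 5→7, 6→5, 7→6]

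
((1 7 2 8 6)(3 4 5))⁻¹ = (1 6 8 2 7)(3 5 4)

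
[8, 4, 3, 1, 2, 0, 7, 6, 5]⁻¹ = [5, 3, 4, 2, 1, 8, 7, 6, 0]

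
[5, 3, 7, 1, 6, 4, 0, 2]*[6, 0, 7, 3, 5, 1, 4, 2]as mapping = [0→1, 1→3, 2→2, 3→0, 4→4, 5→5, 6→6, 7→7]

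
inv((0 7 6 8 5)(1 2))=(0 5 8 6 7)(1 2)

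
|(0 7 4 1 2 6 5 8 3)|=9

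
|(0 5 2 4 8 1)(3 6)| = 6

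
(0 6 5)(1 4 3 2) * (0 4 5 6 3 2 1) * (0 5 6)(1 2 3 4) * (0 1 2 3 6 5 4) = (1 5 2 4 6)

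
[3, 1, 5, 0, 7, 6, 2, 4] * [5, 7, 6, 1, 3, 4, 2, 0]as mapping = [0→1, 1→7, 2→4, 3→5, 4→0, 5→2, 6→6, 7→3]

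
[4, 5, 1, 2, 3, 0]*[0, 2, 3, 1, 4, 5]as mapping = [0→4, 1→5, 2→2, 3→3, 4→1, 5→0]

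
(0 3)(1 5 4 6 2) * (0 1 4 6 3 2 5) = (0 2 4 3 1)(5 6)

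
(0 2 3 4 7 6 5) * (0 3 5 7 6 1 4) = (0 2 5 3)(1 4 6 7)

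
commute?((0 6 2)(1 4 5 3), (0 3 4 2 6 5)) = no:(0 6 2)(1 4 5 3)*(0 3 4 2 6 5) = (0 5 4)(1 2 3), (0 3 4 2 6 5)*(0 6 2)(1 4 5 3) = (0 1 4)(3 5 6)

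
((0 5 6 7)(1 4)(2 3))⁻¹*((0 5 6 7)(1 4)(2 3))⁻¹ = (0 6)(5 7)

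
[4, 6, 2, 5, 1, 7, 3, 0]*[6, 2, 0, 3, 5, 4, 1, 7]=[5, 1, 0, 4, 2, 7, 3, 6]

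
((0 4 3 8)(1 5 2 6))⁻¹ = (0 8 3 4)(1 6 2 5)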